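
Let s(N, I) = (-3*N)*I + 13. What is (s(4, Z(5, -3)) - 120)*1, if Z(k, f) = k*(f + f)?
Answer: 253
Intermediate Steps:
Z(k, f) = 2*f*k (Z(k, f) = k*(2*f) = 2*f*k)
s(N, I) = 13 - 3*I*N (s(N, I) = -3*I*N + 13 = 13 - 3*I*N)
(s(4, Z(5, -3)) - 120)*1 = ((13 - 3*2*(-3)*5*4) - 120)*1 = ((13 - 3*(-30)*4) - 120)*1 = ((13 + 360) - 120)*1 = (373 - 120)*1 = 253*1 = 253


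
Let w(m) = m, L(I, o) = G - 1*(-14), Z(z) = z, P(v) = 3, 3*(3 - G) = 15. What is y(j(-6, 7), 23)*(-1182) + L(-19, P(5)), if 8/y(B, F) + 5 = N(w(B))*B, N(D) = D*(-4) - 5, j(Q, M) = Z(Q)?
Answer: 10884/119 ≈ 91.462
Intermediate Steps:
G = -2 (G = 3 - ⅓*15 = 3 - 5 = -2)
L(I, o) = 12 (L(I, o) = -2 - 1*(-14) = -2 + 14 = 12)
j(Q, M) = Q
N(D) = -5 - 4*D (N(D) = -4*D - 5 = -5 - 4*D)
y(B, F) = 8/(-5 + B*(-5 - 4*B)) (y(B, F) = 8/(-5 + (-5 - 4*B)*B) = 8/(-5 + B*(-5 - 4*B)))
y(j(-6, 7), 23)*(-1182) + L(-19, P(5)) = -8/(5 - 6*(5 + 4*(-6)))*(-1182) + 12 = -8/(5 - 6*(5 - 24))*(-1182) + 12 = -8/(5 - 6*(-19))*(-1182) + 12 = -8/(5 + 114)*(-1182) + 12 = -8/119*(-1182) + 12 = 9456/119 + 12 = 10884/119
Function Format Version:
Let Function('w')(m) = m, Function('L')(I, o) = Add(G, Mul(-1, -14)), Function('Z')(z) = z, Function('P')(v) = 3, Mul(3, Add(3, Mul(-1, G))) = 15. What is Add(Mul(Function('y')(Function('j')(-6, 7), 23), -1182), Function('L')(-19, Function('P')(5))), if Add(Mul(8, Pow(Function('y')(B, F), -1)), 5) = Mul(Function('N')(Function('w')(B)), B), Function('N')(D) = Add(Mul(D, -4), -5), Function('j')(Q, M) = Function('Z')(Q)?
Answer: Rational(10884, 119) ≈ 91.462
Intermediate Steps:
G = -2 (G = Add(3, Mul(Rational(-1, 3), 15)) = Add(3, -5) = -2)
Function('L')(I, o) = 12 (Function('L')(I, o) = Add(-2, Mul(-1, -14)) = Add(-2, 14) = 12)
Function('j')(Q, M) = Q
Function('N')(D) = Add(-5, Mul(-4, D)) (Function('N')(D) = Add(Mul(-4, D), -5) = Add(-5, Mul(-4, D)))
Function('y')(B, F) = Mul(8, Pow(Add(-5, Mul(B, Add(-5, Mul(-4, B)))), -1)) (Function('y')(B, F) = Mul(8, Pow(Add(-5, Mul(Add(-5, Mul(-4, B)), B)), -1)) = Mul(8, Pow(Add(-5, Mul(B, Add(-5, Mul(-4, B)))), -1)))
Add(Mul(Function('y')(Function('j')(-6, 7), 23), -1182), Function('L')(-19, Function('P')(5))) = Add(Mul(Mul(-8, Pow(Add(5, Mul(-6, Add(5, Mul(4, -6)))), -1)), -1182), 12) = Add(Mul(Mul(-8, Pow(Add(5, Mul(-6, Add(5, -24))), -1)), -1182), 12) = Add(Mul(Mul(-8, Pow(Add(5, Mul(-6, -19)), -1)), -1182), 12) = Add(Mul(Mul(-8, Pow(Add(5, 114), -1)), -1182), 12) = Add(Mul(Mul(-8, Pow(119, -1)), -1182), 12) = Add(Mul(Mul(-8, Rational(1, 119)), -1182), 12) = Add(Mul(Rational(-8, 119), -1182), 12) = Add(Rational(9456, 119), 12) = Rational(10884, 119)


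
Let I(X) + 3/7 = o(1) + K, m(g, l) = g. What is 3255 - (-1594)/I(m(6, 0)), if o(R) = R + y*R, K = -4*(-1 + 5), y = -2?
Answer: 192976/61 ≈ 3163.5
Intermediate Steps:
K = -16 (K = -4*4 = -16)
o(R) = -R (o(R) = R - 2*R = -R)
I(X) = -122/7 (I(X) = -3/7 + (-1*1 - 16) = -3/7 + (-1 - 16) = -3/7 - 17 = -122/7)
3255 - (-1594)/I(m(6, 0)) = 3255 - (-1594)/(-122/7) = 3255 - (-1594)*(-7)/122 = 3255 - 1*5579/61 = 3255 - 5579/61 = 192976/61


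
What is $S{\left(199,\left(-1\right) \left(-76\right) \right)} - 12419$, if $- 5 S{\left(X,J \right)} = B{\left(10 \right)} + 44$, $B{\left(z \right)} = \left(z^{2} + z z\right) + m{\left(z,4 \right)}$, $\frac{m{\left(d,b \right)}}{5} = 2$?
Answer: $- \frac{62349}{5} \approx -12470.0$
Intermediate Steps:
$m{\left(d,b \right)} = 10$ ($m{\left(d,b \right)} = 5 \cdot 2 = 10$)
$B{\left(z \right)} = 10 + 2 z^{2}$ ($B{\left(z \right)} = \left(z^{2} + z z\right) + 10 = \left(z^{2} + z^{2}\right) + 10 = 2 z^{2} + 10 = 10 + 2 z^{2}$)
$S{\left(X,J \right)} = - \frac{254}{5}$ ($S{\left(X,J \right)} = - \frac{\left(10 + 2 \cdot 10^{2}\right) + 44}{5} = - \frac{\left(10 + 2 \cdot 100\right) + 44}{5} = - \frac{\left(10 + 200\right) + 44}{5} = - \frac{210 + 44}{5} = \left(- \frac{1}{5}\right) 254 = - \frac{254}{5}$)
$S{\left(199,\left(-1\right) \left(-76\right) \right)} - 12419 = - \frac{254}{5} - 12419 = - \frac{62349}{5}$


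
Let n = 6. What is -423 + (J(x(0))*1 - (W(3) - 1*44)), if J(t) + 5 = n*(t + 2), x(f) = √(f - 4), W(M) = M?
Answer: -375 + 12*I ≈ -375.0 + 12.0*I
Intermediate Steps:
x(f) = √(-4 + f)
J(t) = 7 + 6*t (J(t) = -5 + 6*(t + 2) = -5 + 6*(2 + t) = -5 + (12 + 6*t) = 7 + 6*t)
-423 + (J(x(0))*1 - (W(3) - 1*44)) = -423 + ((7 + 6*√(-4 + 0))*1 - (3 - 1*44)) = -423 + ((7 + 6*√(-4))*1 - (3 - 44)) = -423 + ((7 + 6*(2*I))*1 - 1*(-41)) = -423 + ((7 + 12*I)*1 + 41) = -423 + ((7 + 12*I) + 41) = -423 + (48 + 12*I) = -375 + 12*I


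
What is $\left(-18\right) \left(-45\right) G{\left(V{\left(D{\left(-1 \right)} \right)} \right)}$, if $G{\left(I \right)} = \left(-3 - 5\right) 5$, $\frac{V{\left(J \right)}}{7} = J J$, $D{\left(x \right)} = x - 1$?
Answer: $-32400$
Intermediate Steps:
$D{\left(x \right)} = -1 + x$ ($D{\left(x \right)} = x - 1 = -1 + x$)
$V{\left(J \right)} = 7 J^{2}$ ($V{\left(J \right)} = 7 J J = 7 J^{2}$)
$G{\left(I \right)} = -40$ ($G{\left(I \right)} = \left(-8\right) 5 = -40$)
$\left(-18\right) \left(-45\right) G{\left(V{\left(D{\left(-1 \right)} \right)} \right)} = \left(-18\right) \left(-45\right) \left(-40\right) = 810 \left(-40\right) = -32400$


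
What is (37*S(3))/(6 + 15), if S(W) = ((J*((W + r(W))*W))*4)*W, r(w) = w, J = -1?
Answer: -2664/7 ≈ -380.57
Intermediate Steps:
S(W) = -8*W³ (S(W) = (-(W + W)*W*4)*W = (-2*W*W*4)*W = (-2*W²*4)*W = (-8*W²)*W = -8*W³)
(37*S(3))/(6 + 15) = (37*(-8*3³))/(6 + 15) = (37*(-8*27))/21 = (37*(-216))*(1/21) = -7992*1/21 = -2664/7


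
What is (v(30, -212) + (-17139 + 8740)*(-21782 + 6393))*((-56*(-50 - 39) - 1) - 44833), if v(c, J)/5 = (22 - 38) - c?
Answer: -5150691442850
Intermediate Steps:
v(c, J) = -80 - 5*c (v(c, J) = 5*((22 - 38) - c) = 5*(-16 - c) = -80 - 5*c)
(v(30, -212) + (-17139 + 8740)*(-21782 + 6393))*((-56*(-50 - 39) - 1) - 44833) = ((-80 - 5*30) + (-17139 + 8740)*(-21782 + 6393))*((-56*(-50 - 39) - 1) - 44833) = ((-80 - 150) - 8399*(-15389))*((-56*(-89) - 1) - 44833) = (-230 + 129252211)*((4984 - 1) - 44833) = 129251981*(4983 - 44833) = 129251981*(-39850) = -5150691442850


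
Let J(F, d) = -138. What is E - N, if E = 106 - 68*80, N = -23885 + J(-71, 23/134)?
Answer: 18689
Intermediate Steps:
N = -24023 (N = -23885 - 138 = -24023)
E = -5334 (E = 106 - 5440 = -5334)
E - N = -5334 - 1*(-24023) = -5334 + 24023 = 18689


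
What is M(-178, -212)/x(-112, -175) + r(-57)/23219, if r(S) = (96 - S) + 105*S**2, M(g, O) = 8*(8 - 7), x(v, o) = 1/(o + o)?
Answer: -64671902/23219 ≈ -2785.3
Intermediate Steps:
x(v, o) = 1/(2*o)
M(g, O) = 8 (M(g, O) = 8*1 = 8)
r(S) = 96 - S + 105*S**2
M(-178, -212)/x(-112, -175) + r(-57)/23219 = 8/(((1/2)/(-175))) + (96 - 1*(-57) + 105*(-57)**2)/23219 = 8/(((1/2)*(-1/175))) + (96 + 57 + 105*3249)*(1/23219) = 8/(-1/350) + (96 + 57 + 341145)*(1/23219) = 8*(-350) + 341298*(1/23219) = -2800 + 341298/23219 = -64671902/23219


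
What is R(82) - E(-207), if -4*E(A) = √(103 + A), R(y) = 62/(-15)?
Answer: -62/15 + I*√26/2 ≈ -4.1333 + 2.5495*I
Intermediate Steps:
R(y) = -62/15 (R(y) = 62*(-1/15) = -62/15)
E(A) = -√(103 + A)/4
R(82) - E(-207) = -62/15 - (-1)*√(103 - 207)/4 = -62/15 - (-1)*√(-104)/4 = -62/15 - (-1)*2*I*√26/4 = -62/15 - (-1)*I*√26/2 = -62/15 + I*√26/2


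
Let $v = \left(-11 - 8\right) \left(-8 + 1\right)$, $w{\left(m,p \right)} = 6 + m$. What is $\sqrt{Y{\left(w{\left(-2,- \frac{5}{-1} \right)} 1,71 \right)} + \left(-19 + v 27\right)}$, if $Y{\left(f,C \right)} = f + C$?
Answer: $\sqrt{3647} \approx 60.39$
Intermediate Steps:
$v = 133$ ($v = \left(-19\right) \left(-7\right) = 133$)
$Y{\left(f,C \right)} = C + f$
$\sqrt{Y{\left(w{\left(-2,- \frac{5}{-1} \right)} 1,71 \right)} + \left(-19 + v 27\right)} = \sqrt{\left(71 + \left(6 - 2\right) 1\right) + \left(-19 + 133 \cdot 27\right)} = \sqrt{\left(71 + 4 \cdot 1\right) + \left(-19 + 3591\right)} = \sqrt{\left(71 + 4\right) + 3572} = \sqrt{75 + 3572} = \sqrt{3647}$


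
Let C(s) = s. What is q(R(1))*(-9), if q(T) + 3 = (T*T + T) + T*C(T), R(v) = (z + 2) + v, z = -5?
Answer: -27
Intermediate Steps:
R(v) = -3 + v (R(v) = (-5 + 2) + v = -3 + v)
q(T) = -3 + T + 2*T² (q(T) = -3 + ((T*T + T) + T*T) = -3 + ((T² + T) + T²) = -3 + ((T + T²) + T²) = -3 + (T + 2*T²) = -3 + T + 2*T²)
q(R(1))*(-9) = (-3 + (-3 + 1) + 2*(-3 + 1)²)*(-9) = (-3 - 2 + 2*(-2)²)*(-9) = (-3 - 2 + 2*4)*(-9) = (-3 - 2 + 8)*(-9) = 3*(-9) = -27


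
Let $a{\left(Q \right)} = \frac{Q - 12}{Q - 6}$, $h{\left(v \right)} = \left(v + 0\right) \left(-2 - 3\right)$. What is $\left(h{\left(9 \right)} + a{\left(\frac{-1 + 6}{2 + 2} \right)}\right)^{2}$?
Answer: $\frac{659344}{361} \approx 1826.4$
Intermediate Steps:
$h{\left(v \right)} = - 5 v$ ($h{\left(v \right)} = v \left(-5\right) = - 5 v$)
$a{\left(Q \right)} = \frac{-12 + Q}{-6 + Q}$
$\left(h{\left(9 \right)} + a{\left(\frac{-1 + 6}{2 + 2} \right)}\right)^{2} = \left(\left(-5\right) 9 + \frac{-12 + \frac{-1 + 6}{2 + 2}}{-6 + \frac{-1 + 6}{2 + 2}}\right)^{2} = \left(-45 + \frac{-12 + \frac{5}{4}}{-6 + \frac{5}{4}}\right)^{2} = \left(-45 + \frac{1}{- \frac{19}{4}} \left(- \frac{43}{4}\right)\right)^{2} = \left(-45 - - \frac{43}{19}\right)^{2} = \left(-45 + \frac{43}{19}\right)^{2} = \left(- \frac{812}{19}\right)^{2} = \frac{659344}{361}$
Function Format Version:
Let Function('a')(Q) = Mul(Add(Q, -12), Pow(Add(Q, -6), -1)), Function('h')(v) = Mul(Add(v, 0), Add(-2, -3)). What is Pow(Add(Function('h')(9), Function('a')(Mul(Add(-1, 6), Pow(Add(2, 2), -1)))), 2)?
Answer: Rational(659344, 361) ≈ 1826.4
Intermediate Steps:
Function('h')(v) = Mul(-5, v) (Function('h')(v) = Mul(v, -5) = Mul(-5, v))
Function('a')(Q) = Mul(Pow(Add(-6, Q), -1), Add(-12, Q)) (Function('a')(Q) = Mul(Add(-12, Q), Pow(Add(-6, Q), -1)) = Mul(Pow(Add(-6, Q), -1), Add(-12, Q)))
Pow(Add(Function('h')(9), Function('a')(Mul(Add(-1, 6), Pow(Add(2, 2), -1)))), 2) = Pow(Add(Mul(-5, 9), Mul(Pow(Add(-6, Mul(Add(-1, 6), Pow(Add(2, 2), -1))), -1), Add(-12, Mul(Add(-1, 6), Pow(Add(2, 2), -1))))), 2) = Pow(Add(-45, Mul(Pow(Add(-6, Mul(5, Pow(4, -1))), -1), Add(-12, Mul(5, Pow(4, -1))))), 2) = Pow(Add(-45, Mul(Pow(Add(-6, Mul(5, Rational(1, 4))), -1), Add(-12, Mul(5, Rational(1, 4))))), 2) = Pow(Add(-45, Mul(Pow(Add(-6, Rational(5, 4)), -1), Add(-12, Rational(5, 4)))), 2) = Pow(Add(-45, Mul(Pow(Rational(-19, 4), -1), Rational(-43, 4))), 2) = Pow(Add(-45, Mul(Rational(-4, 19), Rational(-43, 4))), 2) = Pow(Add(-45, Rational(43, 19)), 2) = Pow(Rational(-812, 19), 2) = Rational(659344, 361)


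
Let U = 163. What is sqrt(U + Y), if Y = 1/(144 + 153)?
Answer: 14*sqrt(8151)/99 ≈ 12.767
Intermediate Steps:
Y = 1/297 ≈ 0.0033670
sqrt(U + Y) = sqrt(163 + 1/297) = sqrt(48412/297) = 14*sqrt(8151)/99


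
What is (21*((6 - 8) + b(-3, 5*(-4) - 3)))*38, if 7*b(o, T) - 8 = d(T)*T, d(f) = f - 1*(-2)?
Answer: 54378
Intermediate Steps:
d(f) = 2 + f (d(f) = f + 2 = 2 + f)
b(o, T) = 8/7 + T*(2 + T)/7 (b(o, T) = 8/7 + ((2 + T)*T)/7 = 8/7 + (T*(2 + T))/7 = 8/7 + T*(2 + T)/7)
(21*((6 - 8) + b(-3, 5*(-4) - 3)))*38 = (21*((6 - 8) + (8/7 + (5*(-4) - 3)*(2 + (5*(-4) - 3))/7)))*38 = (21*(-2 + (8/7 + (-20 - 3)*(2 + (-20 - 3))/7)))*38 = (21*(-2 + (8/7 + (1/7)*(-23)*(2 - 23))))*38 = (21*(-2 + (8/7 + (1/7)*(-23)*(-21))))*38 = (21*(-2 + (8/7 + 69)))*38 = (21*(-2 + 491/7))*38 = (21*(477/7))*38 = 1431*38 = 54378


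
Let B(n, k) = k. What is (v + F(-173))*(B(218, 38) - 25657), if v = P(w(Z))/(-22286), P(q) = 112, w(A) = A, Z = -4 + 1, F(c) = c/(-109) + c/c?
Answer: -7304261038/110417 ≈ -66152.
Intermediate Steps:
F(c) = 1 - c/109 (F(c) = c*(-1/109) + 1 = -c/109 + 1 = 1 - c/109)
Z = -3
v = -56/11143 (v = 112/(-22286) = 112*(-1/22286) = -56/11143 ≈ -0.0050256)
(v + F(-173))*(B(218, 38) - 25657) = (-56/11143 + (1 - 1/109*(-173)))*(38 - 25657) = (-56/11143 + (1 + 173/109))*(-25619) = (-56/11143 + 282/109)*(-25619) = (3136222/1214587)*(-25619) = -7304261038/110417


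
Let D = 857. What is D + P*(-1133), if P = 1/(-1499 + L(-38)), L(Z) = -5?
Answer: 1290061/1504 ≈ 857.75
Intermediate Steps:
P = -1/1504 (P = 1/(-1499 - 5) = 1/(-1504) = -1/1504 ≈ -0.00066489)
D + P*(-1133) = 857 - 1/1504*(-1133) = 857 + 1133/1504 = 1290061/1504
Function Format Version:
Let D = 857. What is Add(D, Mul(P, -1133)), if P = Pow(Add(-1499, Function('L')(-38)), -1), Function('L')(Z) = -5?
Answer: Rational(1290061, 1504) ≈ 857.75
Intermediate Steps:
P = Rational(-1, 1504) (P = Pow(Add(-1499, -5), -1) = Pow(-1504, -1) = Rational(-1, 1504) ≈ -0.00066489)
Add(D, Mul(P, -1133)) = Add(857, Mul(Rational(-1, 1504), -1133)) = Add(857, Rational(1133, 1504)) = Rational(1290061, 1504)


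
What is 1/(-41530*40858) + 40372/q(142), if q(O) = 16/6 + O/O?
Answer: 205513594137829/18665160140 ≈ 11011.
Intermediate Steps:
q(O) = 11/3 (q(O) = 16*(1/6) + 1 = 8/3 + 1 = 11/3)
1/(-41530*40858) + 40372/q(142) = 1/(-41530*40858) + 40372/(11/3) = -1/41530*1/40858 + 40372*(3/11) = -1/1696832740 + 121116/11 = 205513594137829/18665160140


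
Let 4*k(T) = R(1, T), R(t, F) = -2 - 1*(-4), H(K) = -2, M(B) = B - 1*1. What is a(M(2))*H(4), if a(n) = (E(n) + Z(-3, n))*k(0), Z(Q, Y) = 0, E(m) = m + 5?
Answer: -6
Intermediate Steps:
E(m) = 5 + m
M(B) = -1 + B (M(B) = B - 1 = -1 + B)
R(t, F) = 2 (R(t, F) = -2 + 4 = 2)
k(T) = ½ (k(T) = (¼)*2 = ½)
a(n) = 5/2 + n/2 (a(n) = ((5 + n) + 0)*(½) = (5 + n)*(½) = 5/2 + n/2)
a(M(2))*H(4) = (5/2 + (-1 + 2)/2)*(-2) = (5/2 + (½)*1)*(-2) = (5/2 + ½)*(-2) = 3*(-2) = -6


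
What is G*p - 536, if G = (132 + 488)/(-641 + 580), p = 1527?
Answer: -979436/61 ≈ -16056.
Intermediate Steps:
G = -620/61 (G = 620/(-61) = 620*(-1/61) = -620/61 ≈ -10.164)
G*p - 536 = -620/61*1527 - 536 = -946740/61 - 536 = -979436/61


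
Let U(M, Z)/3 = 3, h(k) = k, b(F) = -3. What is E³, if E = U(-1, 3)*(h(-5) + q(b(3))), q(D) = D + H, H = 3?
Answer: -91125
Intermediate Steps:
U(M, Z) = 9 (U(M, Z) = 3*3 = 9)
q(D) = 3 + D (q(D) = D + 3 = 3 + D)
E = -45 (E = 9*(-5 + (3 - 3)) = 9*(-5 + 0) = 9*(-5) = -45)
E³ = (-45)³ = -91125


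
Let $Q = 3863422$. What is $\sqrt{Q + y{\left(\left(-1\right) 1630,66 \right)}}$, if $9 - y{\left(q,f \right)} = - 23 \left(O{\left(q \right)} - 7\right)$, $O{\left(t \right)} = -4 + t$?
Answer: $2 \sqrt{956422} \approx 1955.9$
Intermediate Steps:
$y{\left(q,f \right)} = -244 + 23 q$ ($y{\left(q,f \right)} = 9 - - 23 \left(\left(-4 + q\right) - 7\right) = 9 - - 23 \left(-11 + q\right) = 9 - \left(253 - 23 q\right) = 9 + \left(-253 + 23 q\right) = -244 + 23 q$)
$\sqrt{Q + y{\left(\left(-1\right) 1630,66 \right)}} = \sqrt{3863422 + \left(-244 + 23 \left(\left(-1\right) 1630\right)\right)} = \sqrt{3863422 + \left(-244 + 23 \left(-1630\right)\right)} = \sqrt{3863422 - 37734} = \sqrt{3825688} = 2 \sqrt{956422}$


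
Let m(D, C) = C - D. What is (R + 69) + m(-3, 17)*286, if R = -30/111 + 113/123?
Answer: 26348690/4551 ≈ 5789.6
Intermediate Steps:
R = 2951/4551 (R = -30*1/111 + 113*(1/123) = -10/37 + 113/123 = 2951/4551 ≈ 0.64843)
(R + 69) + m(-3, 17)*286 = (2951/4551 + 69) + (17 - 1*(-3))*286 = 316970/4551 + (17 + 3)*286 = 316970/4551 + 20*286 = 316970/4551 + 5720 = 26348690/4551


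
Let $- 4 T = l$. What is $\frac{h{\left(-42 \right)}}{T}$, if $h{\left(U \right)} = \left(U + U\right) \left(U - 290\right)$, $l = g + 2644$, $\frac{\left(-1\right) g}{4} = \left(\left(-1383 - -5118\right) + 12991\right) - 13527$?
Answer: $\frac{4648}{423} \approx 10.988$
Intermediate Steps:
$g = -12796$ ($g = - 4 \left(\left(\left(-1383 - -5118\right) + 12991\right) - 13527\right) = - 4 \left(\left(\left(-1383 + 5118\right) + 12991\right) - 13527\right) = - 4 \left(\left(3735 + 12991\right) - 13527\right) = - 4 \left(16726 - 13527\right) = \left(-4\right) 3199 = -12796$)
$l = -10152$ ($l = -12796 + 2644 = -10152$)
$h{\left(U \right)} = 2 U \left(-290 + U\right)$
$T = 2538$ ($T = \left(- \frac{1}{4}\right) \left(-10152\right) = 2538$)
$\frac{h{\left(-42 \right)}}{T} = \frac{2 \left(-42\right) \left(-290 - 42\right)}{2538} = 2 \left(-42\right) \left(-332\right) \frac{1}{2538} = 27888 \cdot \frac{1}{2538} = \frac{4648}{423}$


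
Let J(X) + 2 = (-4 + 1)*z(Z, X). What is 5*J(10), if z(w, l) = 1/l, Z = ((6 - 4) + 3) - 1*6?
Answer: -23/2 ≈ -11.500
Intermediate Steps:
Z = -1 (Z = (2 + 3) - 6 = 5 - 6 = -1)
J(X) = -2 - 3/X (J(X) = -2 + (-4 + 1)/X = -2 - 3/X)
5*J(10) = 5*(-2 - 3/10) = 5*(-23/10) = -23/2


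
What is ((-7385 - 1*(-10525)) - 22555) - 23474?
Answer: -42889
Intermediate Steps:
((-7385 - 1*(-10525)) - 22555) - 23474 = ((-7385 + 10525) - 22555) - 23474 = (3140 - 22555) - 23474 = -19415 - 23474 = -42889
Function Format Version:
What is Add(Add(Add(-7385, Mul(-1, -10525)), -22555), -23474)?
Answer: -42889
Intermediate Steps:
Add(Add(Add(-7385, Mul(-1, -10525)), -22555), -23474) = Add(Add(Add(-7385, 10525), -22555), -23474) = Add(Add(3140, -22555), -23474) = Add(-19415, -23474) = -42889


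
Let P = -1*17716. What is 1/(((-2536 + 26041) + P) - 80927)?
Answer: -1/75138 ≈ -1.3309e-5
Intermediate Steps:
P = -17716
1/(((-2536 + 26041) + P) - 80927) = 1/(((-2536 + 26041) - 17716) - 80927) = 1/((23505 - 17716) - 80927) = 1/(5789 - 80927) = 1/(-75138) = -1/75138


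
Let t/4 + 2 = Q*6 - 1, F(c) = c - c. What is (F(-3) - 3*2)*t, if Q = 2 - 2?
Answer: 72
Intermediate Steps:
Q = 0
F(c) = 0
t = -12 (t = -8 + 4*(0*6 - 1) = -8 + 4*(0 - 1) = -8 + 4*(-1) = -8 - 4 = -12)
(F(-3) - 3*2)*t = (0 - 3*2)*(-12) = (0 - 6)*(-12) = -6*(-12) = 72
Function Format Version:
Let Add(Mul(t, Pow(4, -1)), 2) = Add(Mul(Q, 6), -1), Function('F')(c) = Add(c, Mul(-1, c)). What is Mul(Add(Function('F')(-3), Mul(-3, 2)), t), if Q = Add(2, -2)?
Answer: 72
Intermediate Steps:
Q = 0
Function('F')(c) = 0
t = -12 (t = Add(-8, Mul(4, Add(Mul(0, 6), -1))) = Add(-8, Mul(4, Add(0, -1))) = Add(-8, Mul(4, -1)) = Add(-8, -4) = -12)
Mul(Add(Function('F')(-3), Mul(-3, 2)), t) = Mul(Add(0, Mul(-3, 2)), -12) = Mul(Add(0, -6), -12) = Mul(-6, -12) = 72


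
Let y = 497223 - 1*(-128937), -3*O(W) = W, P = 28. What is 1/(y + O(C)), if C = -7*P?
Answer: 3/1878676 ≈ 1.5969e-6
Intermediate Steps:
C = -196 (C = -7*28 = -196)
O(W) = -W/3
y = 626160 (y = 497223 + 128937 = 626160)
1/(y + O(C)) = 1/(626160 - 1/3*(-196)) = 1/(626160 + 196/3) = 1/(1878676/3) = 3/1878676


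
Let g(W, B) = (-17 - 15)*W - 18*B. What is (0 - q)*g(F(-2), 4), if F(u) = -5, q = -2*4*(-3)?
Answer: -2112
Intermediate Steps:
q = 24 (q = -8*(-3) = 24)
g(W, B) = -32*W - 18*B
(0 - q)*g(F(-2), 4) = (0 - 1*24)*(-32*(-5) - 18*4) = (0 - 24)*(160 - 72) = -24*88 = -2112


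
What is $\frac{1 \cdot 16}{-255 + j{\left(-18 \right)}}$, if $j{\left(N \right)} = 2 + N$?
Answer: $- \frac{16}{271} \approx -0.059041$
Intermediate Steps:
$\frac{1 \cdot 16}{-255 + j{\left(-18 \right)}} = \frac{1 \cdot 16}{-255 + \left(2 - 18\right)} = \frac{1}{-255 - 16} \cdot 16 = \frac{1}{-271} \cdot 16 = \left(- \frac{1}{271}\right) 16 = - \frac{16}{271}$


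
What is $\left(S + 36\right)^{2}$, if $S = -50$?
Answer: $196$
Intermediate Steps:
$\left(S + 36\right)^{2} = \left(-50 + 36\right)^{2} = \left(-14\right)^{2} = 196$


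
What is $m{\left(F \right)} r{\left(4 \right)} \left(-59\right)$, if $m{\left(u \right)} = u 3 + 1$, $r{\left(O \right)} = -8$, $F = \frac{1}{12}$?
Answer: $590$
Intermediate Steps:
$F = \frac{1}{12} \approx 0.083333$
$m{\left(u \right)} = 1 + 3 u$ ($m{\left(u \right)} = 3 u + 1 = 1 + 3 u$)
$m{\left(F \right)} r{\left(4 \right)} \left(-59\right) = \left(1 + 3 \cdot \frac{1}{12}\right) \left(-8\right) \left(-59\right) = \left(1 + \frac{1}{4}\right) \left(-8\right) \left(-59\right) = \frac{5}{4} \left(-8\right) \left(-59\right) = \left(-10\right) \left(-59\right) = 590$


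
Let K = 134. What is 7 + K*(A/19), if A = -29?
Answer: -3753/19 ≈ -197.53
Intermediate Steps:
7 + K*(A/19) = 7 + 134*(-29/19) = 7 - 3886/19 = -3753/19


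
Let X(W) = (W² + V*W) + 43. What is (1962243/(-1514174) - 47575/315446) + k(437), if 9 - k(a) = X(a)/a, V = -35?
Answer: -20588226866642393/52182184377737 ≈ -394.54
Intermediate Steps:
X(W) = 43 + W² - 35*W (X(W) = (W² - 35*W) + 43 = 43 + W² - 35*W)
k(a) = 9 - (43 + a² - 35*a)/a
(1962243/(-1514174) - 47575/315446) + k(437) = (1962243/(-1514174) - 47575/315446) + (44 - 1*437 - 43/437) = (1962243*(-1/1514174) - 47575*1/315446) + (44 - 437 - 43*1/437) = (-1962243/1514174 - 47575/315446) + (44 - 437 - 43/437) = -172754633357/119410032901 - 171784/437 = -20588226866642393/52182184377737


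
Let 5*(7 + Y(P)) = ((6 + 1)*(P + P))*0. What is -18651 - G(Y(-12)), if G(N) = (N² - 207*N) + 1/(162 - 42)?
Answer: -2417881/120 ≈ -20149.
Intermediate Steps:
Y(P) = -7 (Y(P) = -7 + (((6 + 1)*(P + P))*0)/5 = -7 + ((7*(2*P))*0)/5 = -7 + ((14*P)*0)/5 = -7 + (⅕)*0 = -7 + 0 = -7)
G(N) = 1/120 + N² - 207*N (G(N) = (N² - 207*N) + 1/120 = 1/120 + N² - 207*N)
-18651 - G(Y(-12)) = -18651 - (1/120 + (-7)² - 207*(-7)) = -18651 - (1/120 + 49 + 1449) = -18651 - 1*179761/120 = -18651 - 179761/120 = -2417881/120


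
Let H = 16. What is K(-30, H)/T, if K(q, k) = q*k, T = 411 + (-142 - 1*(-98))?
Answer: -480/367 ≈ -1.3079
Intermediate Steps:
T = 367 (T = 411 + (-142 + 98) = 411 - 44 = 367)
K(q, k) = k*q
K(-30, H)/T = (16*(-30))/367 = -480*1/367 = -480/367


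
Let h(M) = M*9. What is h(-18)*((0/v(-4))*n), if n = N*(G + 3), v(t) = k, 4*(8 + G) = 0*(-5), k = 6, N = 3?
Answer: 0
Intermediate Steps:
h(M) = 9*M
G = -8 (G = -8 + (0*(-5))/4 = -8 + (¼)*0 = -8 + 0 = -8)
v(t) = 6
n = -15 (n = 3*(-8 + 3) = 3*(-5) = -15)
h(-18)*((0/v(-4))*n) = (9*(-18))*((0/6)*(-15)) = -162*(⅙)*0*(-15) = -0*(-15) = -162*0 = 0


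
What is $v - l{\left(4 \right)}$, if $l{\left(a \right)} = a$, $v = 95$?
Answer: $91$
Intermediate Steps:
$v - l{\left(4 \right)} = 95 - 4 = 91$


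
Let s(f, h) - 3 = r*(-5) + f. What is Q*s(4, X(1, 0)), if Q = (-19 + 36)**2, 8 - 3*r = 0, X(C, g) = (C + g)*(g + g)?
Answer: -5491/3 ≈ -1830.3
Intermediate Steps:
X(C, g) = 2*g*(C + g) (X(C, g) = (C + g)*(2*g) = 2*g*(C + g))
r = 8/3 (r = 8/3 - 1/3*0 = 8/3 + 0 = 8/3 ≈ 2.6667)
s(f, h) = -31/3 + f (s(f, h) = 3 + ((8/3)*(-5) + f) = 3 + (-40/3 + f) = -31/3 + f)
Q = 289 (Q = 17**2 = 289)
Q*s(4, X(1, 0)) = 289*(-31/3 + 4) = 289*(-19/3) = -5491/3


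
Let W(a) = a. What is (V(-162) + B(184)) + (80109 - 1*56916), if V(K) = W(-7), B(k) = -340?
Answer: 22846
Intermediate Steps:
V(K) = -7
(V(-162) + B(184)) + (80109 - 1*56916) = (-7 - 340) + (80109 - 1*56916) = -347 + (80109 - 56916) = -347 + 23193 = 22846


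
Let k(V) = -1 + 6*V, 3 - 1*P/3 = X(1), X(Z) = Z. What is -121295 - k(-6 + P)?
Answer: -121294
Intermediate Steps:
P = 6 (P = 9 - 3*1 = 9 - 3 = 6)
-121295 - k(-6 + P) = -121295 - (-1 + 6*(-6 + 6)) = -121295 - (-1 + 6*0) = -121295 - (-1 + 0) = -121295 - 1*(-1) = -121295 + 1 = -121294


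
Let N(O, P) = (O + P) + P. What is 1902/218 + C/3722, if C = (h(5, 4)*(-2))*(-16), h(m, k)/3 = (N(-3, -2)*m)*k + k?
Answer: 1058259/202849 ≈ 5.2170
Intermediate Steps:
N(O, P) = O + 2*P
h(m, k) = 3*k - 21*k*m (h(m, k) = 3*(((-3 + 2*(-2))*m)*k + k) = 3*(((-3 - 4)*m)*k + k) = 3*((-7*m)*k + k) = 3*(-7*k*m + k) = 3*(k - 7*k*m) = 3*k - 21*k*m)
C = -13056 (C = ((3*4*(1 - 7*5))*(-2))*(-16) = ((3*4*(1 - 35))*(-2))*(-16) = ((3*4*(-34))*(-2))*(-16) = -408*(-2)*(-16) = 816*(-16) = -13056)
1902/218 + C/3722 = 1902/218 - 13056/3722 = 1902*(1/218) - 13056*1/3722 = 951/109 - 6528/1861 = 1058259/202849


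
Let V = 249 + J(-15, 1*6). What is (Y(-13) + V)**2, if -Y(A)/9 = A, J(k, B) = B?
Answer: 138384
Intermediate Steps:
Y(A) = -9*A
V = 255 (V = 249 + 1*6 = 249 + 6 = 255)
(Y(-13) + V)**2 = (-9*(-13) + 255)**2 = (117 + 255)**2 = 372**2 = 138384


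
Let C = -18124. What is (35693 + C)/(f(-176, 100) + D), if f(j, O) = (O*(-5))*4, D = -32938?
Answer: -17569/34938 ≈ -0.50286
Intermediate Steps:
f(j, O) = -20*O (f(j, O) = -5*O*4 = -20*O)
(35693 + C)/(f(-176, 100) + D) = (35693 - 18124)/(-20*100 - 32938) = 17569/(-2000 - 32938) = 17569/(-34938) = 17569*(-1/34938) = -17569/34938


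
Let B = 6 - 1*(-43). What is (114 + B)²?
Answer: 26569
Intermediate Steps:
B = 49 (B = 6 + 43 = 49)
(114 + B)² = (114 + 49)² = 163² = 26569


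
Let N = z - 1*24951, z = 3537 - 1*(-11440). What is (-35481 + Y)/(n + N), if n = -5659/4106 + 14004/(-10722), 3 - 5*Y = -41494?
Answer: 997214349176/366015715325 ≈ 2.7245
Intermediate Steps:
Y = 41497/5 (Y = ⅗ - ⅕*(-41494) = ⅗ + 41494/5 = 41497/5 ≈ 8299.4)
n = -19696037/7337422 (n = -5659*1/4106 + 14004*(-1/10722) = -5659/4106 - 2334/1787 = -19696037/7337422 ≈ -2.6843)
z = 14977 (z = 3537 + 11440 = 14977)
N = -9974 (N = 14977 - 1*24951 = 14977 - 24951 = -9974)
(-35481 + Y)/(n + N) = (-35481 + 41497/5)/(-19696037/7337422 - 9974) = -135908/(5*(-73203143065/7337422)) = -135908/5*(-7337422/73203143065) = 997214349176/366015715325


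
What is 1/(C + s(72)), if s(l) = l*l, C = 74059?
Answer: 1/79243 ≈ 1.2619e-5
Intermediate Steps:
s(l) = l²
1/(C + s(72)) = 1/(74059 + 72²) = 1/(74059 + 5184) = 1/79243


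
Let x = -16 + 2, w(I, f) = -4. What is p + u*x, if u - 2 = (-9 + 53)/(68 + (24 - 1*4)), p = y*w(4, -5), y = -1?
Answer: -31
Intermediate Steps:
x = -14
p = 4 (p = -1*(-4) = 4)
u = 5/2 (u = 2 + (-9 + 53)/(68 + (24 - 1*4)) = 2 + 44/(68 + (24 - 4)) = 2 + 44/(68 + 20) = 2 + 44/88 = 2 + 44*(1/88) = 2 + ½ = 5/2 ≈ 2.5000)
p + u*x = 4 + (5/2)*(-14) = 4 - 35 = -31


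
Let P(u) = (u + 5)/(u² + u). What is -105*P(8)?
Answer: -455/24 ≈ -18.958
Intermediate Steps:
P(u) = (5 + u)/(u + u²)
-105*P(8) = -105*(5 + 8)/(8*(1 + 8)) = -105*13/(8*9) = -105*13/72 = -455/24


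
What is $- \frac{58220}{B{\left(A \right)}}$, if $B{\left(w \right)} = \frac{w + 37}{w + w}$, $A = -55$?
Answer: $- \frac{3202100}{9} \approx -3.5579 \cdot 10^{5}$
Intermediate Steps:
$B{\left(w \right)} = \frac{37 + w}{2 w}$
$- \frac{58220}{B{\left(A \right)}} = - \frac{58220}{\frac{1}{2} \frac{1}{-55} \left(37 - 55\right)} = - \frac{58220}{\frac{1}{2} \left(- \frac{1}{55}\right) \left(-18\right)} = - \frac{58220}{\frac{9}{55}} = \left(-58220\right) \frac{55}{9} = - \frac{3202100}{9}$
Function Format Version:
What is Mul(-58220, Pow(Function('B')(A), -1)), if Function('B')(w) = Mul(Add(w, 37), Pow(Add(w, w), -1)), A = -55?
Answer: Rational(-3202100, 9) ≈ -3.5579e+5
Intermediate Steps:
Function('B')(w) = Mul(Rational(1, 2), Pow(w, -1), Add(37, w)) (Function('B')(w) = Mul(Add(37, w), Pow(Mul(2, w), -1)) = Mul(Add(37, w), Mul(Rational(1, 2), Pow(w, -1))) = Mul(Rational(1, 2), Pow(w, -1), Add(37, w)))
Mul(-58220, Pow(Function('B')(A), -1)) = Mul(-58220, Pow(Mul(Rational(1, 2), Pow(-55, -1), Add(37, -55)), -1)) = Mul(-58220, Pow(Mul(Rational(1, 2), Rational(-1, 55), -18), -1)) = Mul(-58220, Pow(Rational(9, 55), -1)) = Mul(-58220, Rational(55, 9)) = Rational(-3202100, 9)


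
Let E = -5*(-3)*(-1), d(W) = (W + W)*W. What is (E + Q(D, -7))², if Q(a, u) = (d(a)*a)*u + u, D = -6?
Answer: 9012004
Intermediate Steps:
d(W) = 2*W² (d(W) = (2*W)*W = 2*W²)
Q(a, u) = u + 2*u*a³ (Q(a, u) = ((2*a²)*a)*u + u = (2*a³)*u + u = 2*u*a³ + u = u + 2*u*a³)
E = -15 (E = 15*(-1) = -15)
(E + Q(D, -7))² = (-15 - 7*(1 + 2*(-6)³))² = (-15 - 7*(1 + 2*(-216)))² = (-15 - 7*(1 - 432))² = (-15 - 7*(-431))² = (-15 + 3017)² = 3002² = 9012004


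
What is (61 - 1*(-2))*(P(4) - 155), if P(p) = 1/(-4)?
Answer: -39123/4 ≈ -9780.8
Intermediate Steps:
P(p) = -¼
(61 - 1*(-2))*(P(4) - 155) = (61 - 1*(-2))*(-¼ - 155) = (61 + 2)*(-621/4) = 63*(-621/4) = -39123/4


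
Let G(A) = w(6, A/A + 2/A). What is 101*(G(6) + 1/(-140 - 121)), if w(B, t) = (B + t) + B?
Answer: 351379/261 ≈ 1346.3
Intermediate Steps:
w(B, t) = t + 2*B
G(A) = 13 + 2/A (G(A) = (A/A + 2/A) + 2*6 = (1 + 2/A) + 12 = 13 + 2/A)
101*(G(6) + 1/(-140 - 121)) = 101*((13 + 2/6) + 1/(-140 - 121)) = 101*((13 + 2*(⅙)) + 1/(-261)) = 101*((13 + ⅓) - 1/261) = 101*(40/3 - 1/261) = 101*(3479/261) = 351379/261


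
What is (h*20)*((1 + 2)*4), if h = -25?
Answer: -6000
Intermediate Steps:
(h*20)*((1 + 2)*4) = (-25*20)*((1 + 2)*4) = -1500*4 = -500*12 = -6000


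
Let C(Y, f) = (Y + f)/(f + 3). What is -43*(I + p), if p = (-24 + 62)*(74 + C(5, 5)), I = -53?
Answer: -241359/2 ≈ -1.2068e+5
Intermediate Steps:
C(Y, f) = (Y + f)/(3 + f)
p = 5719/2 (p = (-24 + 62)*(74 + (5 + 5)/(3 + 5)) = 38*(74 + 10/8) = 38*(74 + (⅛)*10) = 38*(74 + 5/4) = 38*(301/4) = 5719/2 ≈ 2859.5)
-43*(I + p) = -43*(-53 + 5719/2) = -43*5613/2 = -241359/2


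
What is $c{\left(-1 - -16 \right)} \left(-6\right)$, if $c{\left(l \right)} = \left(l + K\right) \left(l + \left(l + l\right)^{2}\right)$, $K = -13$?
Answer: $-10980$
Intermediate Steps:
$c{\left(l \right)} = \left(-13 + l\right) \left(l + 4 l^{2}\right)$ ($c{\left(l \right)} = \left(l - 13\right) \left(l + \left(l + l\right)^{2}\right) = \left(-13 + l\right) \left(l + \left(2 l\right)^{2}\right) = \left(-13 + l\right) \left(l + 4 l^{2}\right)$)
$c{\left(-1 - -16 \right)} \left(-6\right) = \left(-1 - -16\right) \left(-13 - 51 \left(-1 - -16\right) + 4 \left(-1 - -16\right)^{2}\right) \left(-6\right) = \left(-1 + 16\right) \left(-13 - 51 \left(-1 + 16\right) + 4 \left(-1 + 16\right)^{2}\right) \left(-6\right) = 15 \left(-13 - 765 + 4 \cdot 15^{2}\right) \left(-6\right) = 15 \left(-13 - 765 + 4 \cdot 225\right) \left(-6\right) = 15 \left(-13 - 765 + 900\right) \left(-6\right) = 15 \cdot 122 \left(-6\right) = 1830 \left(-6\right) = -10980$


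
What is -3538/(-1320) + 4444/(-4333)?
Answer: 4732037/2859780 ≈ 1.6547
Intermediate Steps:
-3538/(-1320) + 4444/(-4333) = -3538*(-1/1320) + 4444*(-1/4333) = 1769/660 - 4444/4333 = 4732037/2859780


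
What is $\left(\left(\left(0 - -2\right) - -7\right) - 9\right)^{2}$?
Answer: $0$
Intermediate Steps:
$\left(\left(\left(0 - -2\right) - -7\right) - 9\right)^{2} = \left(\left(\left(0 + 2\right) + 7\right) - 9\right)^{2} = \left(\left(2 + 7\right) - 9\right)^{2} = \left(9 - 9\right)^{2} = 0^{2} = 0$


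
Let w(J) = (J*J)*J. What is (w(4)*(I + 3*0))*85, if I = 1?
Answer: 5440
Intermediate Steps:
w(J) = J³ (w(J) = J²*J = J³)
(w(4)*(I + 3*0))*85 = (4³*(1 + 3*0))*85 = (64*(1 + 0))*85 = (64*1)*85 = 64*85 = 5440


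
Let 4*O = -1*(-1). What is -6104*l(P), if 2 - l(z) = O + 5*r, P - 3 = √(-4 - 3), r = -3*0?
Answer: -10682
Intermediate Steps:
r = 0
O = ¼ (O = (-1*(-1))/4 = (¼)*1 = ¼ ≈ 0.25000)
P = 3 + I*√7 (P = 3 + √(-4 - 3) = 3 + √(-7) = 3 + I*√7 ≈ 3.0 + 2.6458*I)
l(z) = 7/4 (l(z) = 2 - (¼ + 5*0) = 2 - (¼ + 0) = 2 - 1*¼ = 2 - ¼ = 7/4)
-6104*l(P) = -6104/(1/(7/4)) = -6104/4/7 = -6104*7/4 = -10682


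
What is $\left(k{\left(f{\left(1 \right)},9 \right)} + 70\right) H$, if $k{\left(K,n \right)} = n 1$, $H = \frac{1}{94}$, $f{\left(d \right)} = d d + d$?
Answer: $\frac{79}{94} \approx 0.84043$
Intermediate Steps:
$f{\left(d \right)} = d + d^{2}$ ($f{\left(d \right)} = d^{2} + d = d + d^{2}$)
$H = \frac{1}{94} \approx 0.010638$
$k{\left(K,n \right)} = n$
$\left(k{\left(f{\left(1 \right)},9 \right)} + 70\right) H = \left(9 + 70\right) \frac{1}{94} = 79 \cdot \frac{1}{94} = \frac{79}{94}$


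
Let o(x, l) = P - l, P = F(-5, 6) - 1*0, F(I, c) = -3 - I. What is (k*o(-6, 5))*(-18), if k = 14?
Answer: 756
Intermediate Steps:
P = 2 (P = (-3 - 1*(-5)) - 1*0 = (-3 + 5) + 0 = 2 + 0 = 2)
o(x, l) = 2 - l
(k*o(-6, 5))*(-18) = (14*(2 - 1*5))*(-18) = (14*(2 - 5))*(-18) = (14*(-3))*(-18) = -42*(-18) = 756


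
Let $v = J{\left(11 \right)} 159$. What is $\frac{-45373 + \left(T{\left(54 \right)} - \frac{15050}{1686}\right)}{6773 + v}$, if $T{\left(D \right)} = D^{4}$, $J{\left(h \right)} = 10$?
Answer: $\frac{7129819244}{7050009} \approx 1011.3$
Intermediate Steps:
$v = 1590$ ($v = 10 \cdot 159 = 1590$)
$\frac{-45373 + \left(T{\left(54 \right)} - \frac{15050}{1686}\right)}{6773 + v} = \frac{-45373 + \left(54^{4} - \frac{15050}{1686}\right)}{6773 + 1590} = \frac{-45373 + \left(8503056 - \frac{7525}{843}\right)}{8363} = \left(-45373 + \left(8503056 - \frac{7525}{843}\right)\right) \frac{1}{8363} = \left(-45373 + \frac{7168068683}{843}\right) \frac{1}{8363} = \frac{7129819244}{843} \cdot \frac{1}{8363} = \frac{7129819244}{7050009}$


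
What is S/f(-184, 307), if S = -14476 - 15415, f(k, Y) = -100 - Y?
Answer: 29891/407 ≈ 73.442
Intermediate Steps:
S = -29891
S/f(-184, 307) = -29891/(-100 - 1*307) = -29891/(-100 - 307) = -29891/(-407) = -29891*(-1/407) = 29891/407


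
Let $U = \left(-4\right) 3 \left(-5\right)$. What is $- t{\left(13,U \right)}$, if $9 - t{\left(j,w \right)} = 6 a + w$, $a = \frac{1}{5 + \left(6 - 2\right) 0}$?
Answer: $\frac{261}{5} \approx 52.2$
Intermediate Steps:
$a = \frac{1}{5}$ ($a = \frac{1}{5 + 4 \cdot 0} = \frac{1}{5 + 0} = \frac{1}{5} \approx 0.2$)
$U = 60$ ($U = \left(-12\right) \left(-5\right) = 60$)
$t{\left(j,w \right)} = \frac{39}{5} - w$ ($t{\left(j,w \right)} = 9 - \left(6 \cdot \frac{1}{5} + w\right) = 9 - \left(\frac{6}{5} + w\right) = \frac{39}{5} - w$)
$- t{\left(13,U \right)} = - (\frac{39}{5} - 60) = \left(-1\right) \left(- \frac{261}{5}\right) = \frac{261}{5}$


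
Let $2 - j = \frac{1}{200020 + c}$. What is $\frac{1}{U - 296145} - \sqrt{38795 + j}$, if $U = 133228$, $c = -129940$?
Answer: $- \frac{1}{162917} - \frac{\sqrt{2977188666105}}{8760} \approx -196.97$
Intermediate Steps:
$j = \frac{140159}{70080}$ ($j = 2 - \frac{1}{200020 - 129940} = 2 - \frac{1}{70080} = \frac{140159}{70080} \approx 2.0$)
$\frac{1}{U - 296145} - \sqrt{38795 + j} = \frac{1}{133228 - 296145} - \sqrt{38795 + \frac{140159}{70080}} = \frac{1}{-162917} - \sqrt{\frac{2718893759}{70080}} = - \frac{1}{162917} - \frac{\sqrt{2977188666105}}{8760}$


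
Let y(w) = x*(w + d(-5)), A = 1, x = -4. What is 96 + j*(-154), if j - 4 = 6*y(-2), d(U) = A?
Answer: -4216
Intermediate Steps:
d(U) = 1
y(w) = -4 - 4*w (y(w) = -4*(w + 1) = -4*(1 + w) = -4 - 4*w)
j = 28 (j = 4 + 6*(-4 - 4*(-2)) = 4 + 6*(-4 + 8) = 4 + 6*4 = 4 + 24 = 28)
96 + j*(-154) = 96 + 28*(-154) = 96 - 4312 = -4216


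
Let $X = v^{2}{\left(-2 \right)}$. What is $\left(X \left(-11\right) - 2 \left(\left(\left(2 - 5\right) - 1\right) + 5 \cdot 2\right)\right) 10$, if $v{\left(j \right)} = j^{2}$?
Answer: $-1880$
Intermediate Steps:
$X = 16$ ($X = \left(\left(-2\right)^{2}\right)^{2} = 4^{2} = 16$)
$\left(X \left(-11\right) - 2 \left(\left(\left(2 - 5\right) - 1\right) + 5 \cdot 2\right)\right) 10 = \left(16 \left(-11\right) - 2 \left(\left(\left(2 - 5\right) - 1\right) + 5 \cdot 2\right)\right) 10 = \left(-176 - 2 \left(\left(\left(2 - 5\right) - 1\right) + 10\right)\right) 10 = \left(-176 - 2 \left(\left(-3 - 1\right) + 10\right)\right) 10 = \left(-176 - 2 \left(-4 + 10\right)\right) 10 = \left(-176 - 12\right) 10 = \left(-188\right) 10 = -1880$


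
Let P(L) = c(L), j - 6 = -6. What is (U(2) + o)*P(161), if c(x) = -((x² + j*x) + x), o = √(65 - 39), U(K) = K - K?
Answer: -26082*√26 ≈ -1.3299e+5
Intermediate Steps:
j = 0 (j = 6 - 6 = 0)
U(K) = 0
o = √26 ≈ 5.0990
c(x) = -x - x² (c(x) = -((x² + 0*x) + x) = -((x² + 0) + x) = -(x² + x) = -(x + x²) = -x - x²)
P(L) = -L*(1 + L)
(U(2) + o)*P(161) = (0 + √26)*(-1*161*(1 + 161)) = √26*(-1*161*162) = √26*(-26082) = -26082*√26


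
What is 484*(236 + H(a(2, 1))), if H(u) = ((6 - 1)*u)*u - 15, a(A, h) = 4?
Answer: 145684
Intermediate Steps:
H(u) = -15 + 5*u² (H(u) = (5*u)*u - 15 = 5*u² - 15 = -15 + 5*u²)
484*(236 + H(a(2, 1))) = 484*(236 + (-15 + 5*4²)) = 484*(236 + (-15 + 5*16)) = 484*(236 + (-15 + 80)) = 484*(236 + 65) = 484*301 = 145684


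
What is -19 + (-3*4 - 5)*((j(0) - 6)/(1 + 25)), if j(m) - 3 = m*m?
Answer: -443/26 ≈ -17.038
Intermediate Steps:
j(m) = 3 + m² (j(m) = 3 + m*m = 3 + m²)
-19 + (-3*4 - 5)*((j(0) - 6)/(1 + 25)) = -19 + (-3*4 - 5)*(((3 + 0²) - 6)/(1 + 25)) = -19 + (-12 - 5)*(((3 + 0) - 6)/26) = -19 - 17*(3 - 6)/26 = -19 - (-51)/26 = -19 - 17*(-3/26) = -19 + 51/26 = -443/26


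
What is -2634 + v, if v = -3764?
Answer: -6398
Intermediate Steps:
-2634 + v = -2634 - 3764 = -6398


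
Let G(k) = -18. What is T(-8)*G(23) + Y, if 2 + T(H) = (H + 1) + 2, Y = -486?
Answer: -360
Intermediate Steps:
T(H) = 1 + H (T(H) = -2 + ((H + 1) + 2) = -2 + ((1 + H) + 2) = -2 + (3 + H) = 1 + H)
T(-8)*G(23) + Y = (1 - 8)*(-18) - 486 = -7*(-18) - 486 = 126 - 486 = -360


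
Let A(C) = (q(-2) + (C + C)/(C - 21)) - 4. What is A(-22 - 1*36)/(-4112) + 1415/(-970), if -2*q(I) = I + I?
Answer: -22980959/15755128 ≈ -1.4586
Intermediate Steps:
q(I) = -I (q(I) = -(I + I)/2 = -I)
A(C) = -2 + 2*C/(-21 + C) (A(C) = (-1*(-2) + (C + C)/(C - 21)) - 4 = (2 + (2*C)/(-21 + C)) - 4 = (2 + 2*C/(-21 + C)) - 4 = -2 + 2*C/(-21 + C))
A(-22 - 1*36)/(-4112) + 1415/(-970) = (42/(-21 + (-22 - 1*36)))/(-4112) + 1415/(-970) = (42/(-21 + (-22 - 36)))*(-1/4112) + 1415*(-1/970) = (42/(-21 - 58))*(-1/4112) - 283/194 = (42/(-79))*(-1/4112) - 283/194 = (42*(-1/79))*(-1/4112) - 283/194 = -42/79*(-1/4112) - 283/194 = 21/162424 - 283/194 = -22980959/15755128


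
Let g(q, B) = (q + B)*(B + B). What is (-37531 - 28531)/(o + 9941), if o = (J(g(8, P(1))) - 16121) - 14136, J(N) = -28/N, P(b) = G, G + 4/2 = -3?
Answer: 495465/152363 ≈ 3.2519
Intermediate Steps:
G = -5 (G = -2 - 3 = -5)
P(b) = -5
g(q, B) = 2*B*(B + q) (g(q, B) = (B + q)*(2*B) = 2*B*(B + q))
o = -453841/15 (o = (-28*(-1/(10*(-5 + 8))) - 16121) - 14136 = (-28/(2*(-5)*3) - 16121) - 14136 = (-28/(-30) - 16121) - 14136 = (-28*(-1/30) - 16121) - 14136 = (14/15 - 16121) - 14136 = -241801/15 - 14136 = -453841/15 ≈ -30256.)
(-37531 - 28531)/(o + 9941) = (-37531 - 28531)/(-453841/15 + 9941) = -66062/(-304726/15) = -66062*(-15/304726) = 495465/152363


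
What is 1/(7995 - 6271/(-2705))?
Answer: 2705/21632746 ≈ 0.00012504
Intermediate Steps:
1/(7995 - 6271/(-2705)) = 1/(7995 - 6271*(-1/2705)) = 1/(7995 + 6271/2705) = 1/(21632746/2705) = 2705/21632746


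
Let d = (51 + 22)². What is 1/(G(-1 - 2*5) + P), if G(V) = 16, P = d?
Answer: 1/5345 ≈ 0.00018709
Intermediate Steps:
d = 5329 (d = 73² = 5329)
P = 5329
1/(G(-1 - 2*5) + P) = 1/(16 + 5329) = 1/5345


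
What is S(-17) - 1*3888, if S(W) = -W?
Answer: -3871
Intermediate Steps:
S(-17) - 1*3888 = -1*(-17) - 1*3888 = 17 - 3888 = -3871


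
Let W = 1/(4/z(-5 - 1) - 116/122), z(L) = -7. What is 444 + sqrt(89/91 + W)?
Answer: 444 + sqrt(265902)/910 ≈ 444.57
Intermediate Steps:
W = -427/650 (W = 1/(4/(-7) - 116/122) = 1/(4*(-1/7) - 116*1/122) = 1/(-4/7 - 58/61) = 1/(-650/427) = -427/650 ≈ -0.65692)
444 + sqrt(89/91 + W) = 444 + sqrt(89/91 - 427/650) = 444 + sqrt(1461/4550) = 444 + sqrt(265902)/910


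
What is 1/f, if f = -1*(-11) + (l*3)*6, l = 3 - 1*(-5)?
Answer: 1/155 ≈ 0.0064516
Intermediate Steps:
l = 8 (l = 3 + 5 = 8)
f = 155 (f = -1*(-11) + (8*3)*6 = 11 + 24*6 = 11 + 144 = 155)
1/f = 1/155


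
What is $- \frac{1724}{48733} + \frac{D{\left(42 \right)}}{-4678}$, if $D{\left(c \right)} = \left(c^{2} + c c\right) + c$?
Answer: $- \frac{91020841}{113986487} \approx -0.79852$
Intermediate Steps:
$D{\left(c \right)} = c + 2 c^{2}$ ($D{\left(c \right)} = \left(c^{2} + c^{2}\right) + c = 2 c^{2} + c = c + 2 c^{2}$)
$- \frac{1724}{48733} + \frac{D{\left(42 \right)}}{-4678} = - \frac{1724}{48733} + \frac{42 \left(1 + 2 \cdot 42\right)}{-4678} = \left(-1724\right) \frac{1}{48733} + 42 \left(1 + 84\right) \left(- \frac{1}{4678}\right) = - \frac{1724}{48733} + 42 \cdot 85 \left(- \frac{1}{4678}\right) = - \frac{1724}{48733} + 3570 \left(- \frac{1}{4678}\right) = - \frac{1724}{48733} - \frac{1785}{2339} = - \frac{91020841}{113986487}$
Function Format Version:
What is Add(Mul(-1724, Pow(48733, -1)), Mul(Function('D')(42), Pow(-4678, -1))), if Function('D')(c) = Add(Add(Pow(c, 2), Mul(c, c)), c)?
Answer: Rational(-91020841, 113986487) ≈ -0.79852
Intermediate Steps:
Function('D')(c) = Add(c, Mul(2, Pow(c, 2))) (Function('D')(c) = Add(Add(Pow(c, 2), Pow(c, 2)), c) = Add(Mul(2, Pow(c, 2)), c) = Add(c, Mul(2, Pow(c, 2))))
Add(Mul(-1724, Pow(48733, -1)), Mul(Function('D')(42), Pow(-4678, -1))) = Add(Mul(-1724, Pow(48733, -1)), Mul(Mul(42, Add(1, Mul(2, 42))), Pow(-4678, -1))) = Add(Mul(-1724, Rational(1, 48733)), Mul(Mul(42, Add(1, 84)), Rational(-1, 4678))) = Add(Rational(-1724, 48733), Mul(Mul(42, 85), Rational(-1, 4678))) = Add(Rational(-1724, 48733), Mul(3570, Rational(-1, 4678))) = Add(Rational(-1724, 48733), Rational(-1785, 2339)) = Rational(-91020841, 113986487)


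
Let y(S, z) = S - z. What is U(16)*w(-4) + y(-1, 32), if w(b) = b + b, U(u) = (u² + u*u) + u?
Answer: -4257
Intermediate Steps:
U(u) = u + 2*u² (U(u) = (u² + u²) + u = 2*u² + u = u + 2*u²)
w(b) = 2*b
U(16)*w(-4) + y(-1, 32) = (16*(1 + 2*16))*(2*(-4)) + (-1 - 1*32) = (16*(1 + 32))*(-8) + (-1 - 32) = (16*33)*(-8) - 33 = 528*(-8) - 33 = -4224 - 33 = -4257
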